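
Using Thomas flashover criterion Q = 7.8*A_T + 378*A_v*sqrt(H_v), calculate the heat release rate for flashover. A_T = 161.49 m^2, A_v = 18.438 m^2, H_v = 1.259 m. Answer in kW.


7.8*A_T = 1259.622
sqrt(H_v) = 1.1221
378*A_v*sqrt(H_v) = 7820.2
Q = 1259.622 + 7820.2 = 9079.8 kW

9079.8 kW


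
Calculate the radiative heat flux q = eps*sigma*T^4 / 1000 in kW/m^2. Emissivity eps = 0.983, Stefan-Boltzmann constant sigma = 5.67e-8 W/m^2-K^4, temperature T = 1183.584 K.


T^4 = 1.9624e+12
q = 0.983 * 5.67e-8 * 1.9624e+12 / 1000 = 109.38 kW/m^2

109.38 kW/m^2


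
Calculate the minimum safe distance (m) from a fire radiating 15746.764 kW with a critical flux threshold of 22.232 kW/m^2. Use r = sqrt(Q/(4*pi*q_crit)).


4*pi*q_crit = 279.38
Q/(4*pi*q_crit) = 56.364
r = sqrt(56.364) = 7.5076 m

7.5076 m


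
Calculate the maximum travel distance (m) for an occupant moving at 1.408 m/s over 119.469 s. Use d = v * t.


d = 1.408 * 119.469 = 168.21 m

168.21 m


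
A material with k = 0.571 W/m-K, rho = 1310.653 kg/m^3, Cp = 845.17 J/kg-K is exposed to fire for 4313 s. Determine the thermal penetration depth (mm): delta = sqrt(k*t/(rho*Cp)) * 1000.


alpha = 0.571 / (1310.653 * 845.17) = 5.1547e-07 m^2/s
alpha * t = 0.0022232
delta = sqrt(0.0022232) * 1000 = 47.151 mm

47.151 mm


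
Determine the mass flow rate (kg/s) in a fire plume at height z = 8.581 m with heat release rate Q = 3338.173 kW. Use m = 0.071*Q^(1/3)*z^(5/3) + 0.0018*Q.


Q^(1/3) = 14.945
z^(5/3) = 35.966
First term = 0.071 * 14.945 * 35.966 = 38.164
Second term = 0.0018 * 3338.173 = 6.0087
m = 44.173 kg/s

44.173 kg/s


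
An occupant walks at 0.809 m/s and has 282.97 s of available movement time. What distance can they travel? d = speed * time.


d = 0.809 * 282.97 = 228.92 m

228.92 m


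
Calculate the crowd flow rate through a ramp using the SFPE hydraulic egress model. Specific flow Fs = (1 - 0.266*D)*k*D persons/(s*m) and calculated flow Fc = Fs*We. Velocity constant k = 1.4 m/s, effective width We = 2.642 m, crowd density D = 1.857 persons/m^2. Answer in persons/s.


1 - 0.266*D = 1 - 0.266*1.857 = 0.50604
Fs = 0.50604 * 1.4 * 1.857 = 1.3156 persons/(s*m)
Fc = 1.3156 * 2.642 = 3.4758 persons/s

3.4758 persons/s


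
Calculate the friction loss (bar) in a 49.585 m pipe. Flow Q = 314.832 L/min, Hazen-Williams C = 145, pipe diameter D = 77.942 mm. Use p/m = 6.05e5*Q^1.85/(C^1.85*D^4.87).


Q^1.85 = 41826
C^1.85 = 9966.2
D^4.87 = 1.6328e+09
p/m = 0.0015550 bar/m
p_total = 0.0015550 * 49.585 = 0.077107 bar

0.077107 bar


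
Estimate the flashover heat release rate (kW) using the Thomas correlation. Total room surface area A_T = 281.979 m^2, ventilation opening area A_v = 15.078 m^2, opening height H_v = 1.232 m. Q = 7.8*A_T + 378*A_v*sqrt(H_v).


7.8*A_T = 2199.4
sqrt(H_v) = 1.1100
378*A_v*sqrt(H_v) = 6326.2
Q = 2199.4 + 6326.2 = 8525.6 kW

8525.6 kW


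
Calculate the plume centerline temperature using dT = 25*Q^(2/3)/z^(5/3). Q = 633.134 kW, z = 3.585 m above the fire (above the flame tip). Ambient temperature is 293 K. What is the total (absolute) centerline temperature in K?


Q^(2/3) = 73.733
z^(5/3) = 8.3975
dT = 25 * 73.733 / 8.3975 = 219.51 K
T = 293 + 219.51 = 512.51 K

512.51 K


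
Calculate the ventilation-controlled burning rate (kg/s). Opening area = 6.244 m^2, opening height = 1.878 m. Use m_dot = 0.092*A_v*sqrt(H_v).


sqrt(H_v) = 1.3704
m_dot = 0.092 * 6.244 * 1.3704 = 0.78722 kg/s

0.78722 kg/s


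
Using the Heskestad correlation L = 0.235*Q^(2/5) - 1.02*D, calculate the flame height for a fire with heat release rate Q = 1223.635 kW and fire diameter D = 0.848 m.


Q^(2/5) = 17.181
0.235 * Q^(2/5) = 4.0376
1.02 * D = 0.86496
L = 3.1727 m

3.1727 m


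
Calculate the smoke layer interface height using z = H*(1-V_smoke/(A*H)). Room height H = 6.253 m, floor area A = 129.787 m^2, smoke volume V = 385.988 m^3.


V/(A*H) = 0.47561
1 - 0.47561 = 0.52439
z = 6.253 * 0.52439 = 3.2790 m

3.2790 m


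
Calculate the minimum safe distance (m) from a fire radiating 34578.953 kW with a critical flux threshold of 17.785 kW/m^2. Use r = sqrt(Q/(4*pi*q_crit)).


4*pi*q_crit = 223.49
Q/(4*pi*q_crit) = 154.72
r = sqrt(154.72) = 12.439 m

12.439 m


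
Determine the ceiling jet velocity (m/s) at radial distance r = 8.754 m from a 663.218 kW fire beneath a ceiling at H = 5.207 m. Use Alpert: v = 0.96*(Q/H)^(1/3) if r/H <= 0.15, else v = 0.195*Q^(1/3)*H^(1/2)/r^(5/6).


r/H = 8.754 / 5.207 = 1.6812
r/H > 0.15, so v = 0.195*Q^(1/3)*H^(1/2)/r^(5/6)
Q^(1/3) = 8.7207
H^(1/2) = 2.2819
r^(5/6) = 6.0978
v = 0.195 * 8.7207 * 2.2819 / 6.0978 = 0.63637 m/s

0.63637 m/s


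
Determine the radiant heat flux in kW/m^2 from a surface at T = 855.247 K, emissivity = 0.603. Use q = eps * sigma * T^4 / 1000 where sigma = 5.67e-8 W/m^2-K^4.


T^4 = 5.3502e+11
q = 0.603 * 5.67e-8 * 5.3502e+11 / 1000 = 18.292 kW/m^2

18.292 kW/m^2


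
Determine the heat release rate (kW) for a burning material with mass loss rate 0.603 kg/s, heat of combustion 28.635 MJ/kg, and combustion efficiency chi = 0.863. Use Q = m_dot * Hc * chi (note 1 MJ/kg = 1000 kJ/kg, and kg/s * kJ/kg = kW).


Hc = 28.635 MJ/kg = 28.635 * 1000 kJ/kg = 28635 kJ/kg
Q = 0.603 kg/s * 28635 kJ/kg * 0.863 = 14901 kW

14901 kW


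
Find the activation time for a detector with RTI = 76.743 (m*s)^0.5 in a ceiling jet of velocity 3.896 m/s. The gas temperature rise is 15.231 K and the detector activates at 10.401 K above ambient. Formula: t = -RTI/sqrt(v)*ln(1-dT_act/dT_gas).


dT_act/dT_gas = 0.68288
ln(1 - 0.68288) = -1.1485
t = -76.743 / sqrt(3.896) * -1.1485 = 44.653 s

44.653 s


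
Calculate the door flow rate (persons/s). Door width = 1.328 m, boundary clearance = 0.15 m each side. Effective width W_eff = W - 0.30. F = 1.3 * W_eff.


W_eff = 1.328 - 0.30 = 1.028 m
F = 1.3 * 1.028 = 1.3364 persons/s

1.3364 persons/s


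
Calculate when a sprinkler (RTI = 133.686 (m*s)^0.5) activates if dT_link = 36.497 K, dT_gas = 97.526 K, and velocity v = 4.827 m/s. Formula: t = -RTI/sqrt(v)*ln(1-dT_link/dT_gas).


dT_link/dT_gas = 0.37423
ln(1 - 0.37423) = -0.46877
t = -133.686 / sqrt(4.827) * -0.46877 = 28.524 s

28.524 s


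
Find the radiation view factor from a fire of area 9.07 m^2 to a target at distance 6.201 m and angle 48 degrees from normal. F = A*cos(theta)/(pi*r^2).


cos(48 deg) = 0.66913
pi*r^2 = 120.80
F = 9.07 * 0.66913 / 120.80 = 0.050239

0.050239


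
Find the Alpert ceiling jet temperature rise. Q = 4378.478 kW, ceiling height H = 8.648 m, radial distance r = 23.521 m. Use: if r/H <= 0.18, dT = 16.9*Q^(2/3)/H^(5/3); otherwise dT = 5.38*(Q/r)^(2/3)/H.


r/H = 23.521 / 8.648 = 2.7198
r/H > 0.18, so dT = 5.38*(Q/r)^(2/3)/H
Q/r = 186.15
(Q/r)^(2/3) = 32.602
dT = 5.38 * 32.602 / 8.648 = 20.282 K

20.282 K


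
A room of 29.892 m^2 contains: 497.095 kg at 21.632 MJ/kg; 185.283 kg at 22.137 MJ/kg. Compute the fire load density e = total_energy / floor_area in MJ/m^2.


Total energy = 497.095*21.632 + 185.283*22.137
= 10753.16 + 4101.610
= 14854.77 MJ
e = 14854.77 / 29.892 = 496.95 MJ/m^2

496.95 MJ/m^2


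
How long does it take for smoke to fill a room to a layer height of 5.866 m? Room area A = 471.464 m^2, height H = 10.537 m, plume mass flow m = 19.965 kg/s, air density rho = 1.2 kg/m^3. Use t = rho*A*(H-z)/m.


H - z = 4.671 m
t = 1.2 * 471.464 * 4.671 / 19.965 = 132.36 s

132.36 s


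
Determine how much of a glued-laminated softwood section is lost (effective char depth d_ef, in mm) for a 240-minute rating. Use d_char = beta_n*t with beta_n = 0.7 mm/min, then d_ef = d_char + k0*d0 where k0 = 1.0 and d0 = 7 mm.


d_char = 0.7 * 240 = 168 mm
d_ef = 168 + 1.0*7 = 175 mm

175 mm


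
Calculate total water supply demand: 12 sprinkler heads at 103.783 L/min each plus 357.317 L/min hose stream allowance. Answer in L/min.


Sprinkler demand = 12 * 103.783 = 1245.396 L/min
Total = 1245.396 + 357.317 = 1602.713 L/min

1602.713 L/min


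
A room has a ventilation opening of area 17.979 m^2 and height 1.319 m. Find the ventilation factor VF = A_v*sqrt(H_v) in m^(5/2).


sqrt(H_v) = 1.1485
VF = 17.979 * 1.1485 = 20.648 m^(5/2)

20.648 m^(5/2)


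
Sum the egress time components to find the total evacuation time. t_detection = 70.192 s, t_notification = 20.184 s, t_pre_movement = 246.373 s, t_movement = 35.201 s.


Total = 70.192 + 20.184 + 246.373 + 35.201 = 371.95 s

371.95 s


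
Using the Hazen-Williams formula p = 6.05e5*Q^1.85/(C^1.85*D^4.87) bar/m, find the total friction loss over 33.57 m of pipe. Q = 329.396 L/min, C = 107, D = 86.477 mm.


Q^1.85 = 45476
C^1.85 = 5680.2
D^4.87 = 2.7084e+09
p/m = 0.0017884 bar/m
p_total = 0.0017884 * 33.57 = 0.060037 bar

0.060037 bar


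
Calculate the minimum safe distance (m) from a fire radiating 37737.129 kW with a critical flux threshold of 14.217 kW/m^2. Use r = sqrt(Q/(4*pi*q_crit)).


4*pi*q_crit = 178.66
Q/(4*pi*q_crit) = 211.23
r = sqrt(211.23) = 14.534 m

14.534 m


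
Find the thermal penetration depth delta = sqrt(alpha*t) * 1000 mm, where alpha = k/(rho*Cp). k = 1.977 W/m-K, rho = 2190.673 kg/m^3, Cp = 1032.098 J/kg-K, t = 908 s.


alpha = 1.977 / (2190.673 * 1032.098) = 8.7440e-07 m^2/s
alpha * t = 0.00079395
delta = sqrt(0.00079395) * 1000 = 28.177 mm

28.177 mm


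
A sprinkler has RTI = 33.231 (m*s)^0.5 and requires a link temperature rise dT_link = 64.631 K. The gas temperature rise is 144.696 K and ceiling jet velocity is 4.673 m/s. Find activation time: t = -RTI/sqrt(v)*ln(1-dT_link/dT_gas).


dT_link/dT_gas = 0.44667
ln(1 - 0.44667) = -0.59180
t = -33.231 / sqrt(4.673) * -0.59180 = 9.0974 s

9.0974 s


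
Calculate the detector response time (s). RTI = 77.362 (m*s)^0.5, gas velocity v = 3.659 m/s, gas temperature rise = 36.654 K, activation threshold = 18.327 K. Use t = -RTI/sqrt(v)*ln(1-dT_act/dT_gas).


dT_act/dT_gas = 0.5
ln(1 - 0.5) = -0.69315
t = -77.362 / sqrt(3.659) * -0.69315 = 28.033 s

28.033 s


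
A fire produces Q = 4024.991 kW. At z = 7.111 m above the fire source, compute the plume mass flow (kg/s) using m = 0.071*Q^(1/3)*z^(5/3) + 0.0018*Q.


Q^(1/3) = 15.907
z^(5/3) = 26.296
First term = 0.071 * 15.907 * 26.296 = 29.698
Second term = 0.0018 * 4024.991 = 7.2450
m = 36.943 kg/s

36.943 kg/s


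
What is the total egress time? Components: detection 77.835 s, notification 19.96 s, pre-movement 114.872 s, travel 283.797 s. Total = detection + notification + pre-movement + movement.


Total = 77.835 + 19.96 + 114.872 + 283.797 = 496.464 s

496.464 s


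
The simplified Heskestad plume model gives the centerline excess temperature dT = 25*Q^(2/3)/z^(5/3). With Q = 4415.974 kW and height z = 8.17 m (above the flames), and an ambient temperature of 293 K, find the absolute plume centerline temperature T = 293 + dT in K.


Q^(2/3) = 269.16
z^(5/3) = 33.141
dT = 25 * 269.16 / 33.141 = 203.04 K
T = 293 + 203.04 = 496.04 K

496.04 K


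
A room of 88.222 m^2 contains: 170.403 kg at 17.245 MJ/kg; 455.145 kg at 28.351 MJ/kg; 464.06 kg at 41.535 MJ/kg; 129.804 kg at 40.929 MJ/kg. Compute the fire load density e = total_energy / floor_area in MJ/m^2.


Total energy = 170.403*17.245 + 455.145*28.351 + 464.06*41.535 + 129.804*40.929
= 2938.600 + 12903.82 + 19274.73 + 5312.748
= 40429.90 MJ
e = 40429.90 / 88.222 = 458.27 MJ/m^2

458.27 MJ/m^2


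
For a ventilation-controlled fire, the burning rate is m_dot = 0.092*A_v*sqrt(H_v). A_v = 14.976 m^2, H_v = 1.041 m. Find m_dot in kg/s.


sqrt(H_v) = 1.0203
m_dot = 0.092 * 14.976 * 1.0203 = 1.4058 kg/s

1.4058 kg/s


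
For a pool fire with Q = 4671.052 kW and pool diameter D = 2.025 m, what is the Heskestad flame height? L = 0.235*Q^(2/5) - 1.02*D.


Q^(2/5) = 29.361
0.235 * Q^(2/5) = 6.8998
1.02 * D = 2.0655
L = 4.8343 m

4.8343 m


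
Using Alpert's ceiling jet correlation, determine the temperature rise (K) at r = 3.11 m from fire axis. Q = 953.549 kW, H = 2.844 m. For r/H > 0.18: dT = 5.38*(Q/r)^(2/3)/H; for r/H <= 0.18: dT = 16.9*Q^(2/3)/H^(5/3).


r/H = 3.11 / 2.844 = 1.0935
r/H > 0.18, so dT = 5.38*(Q/r)^(2/3)/H
Q/r = 306.61
(Q/r)^(2/3) = 45.470
dT = 5.38 * 45.470 / 2.844 = 86.015 K

86.015 K


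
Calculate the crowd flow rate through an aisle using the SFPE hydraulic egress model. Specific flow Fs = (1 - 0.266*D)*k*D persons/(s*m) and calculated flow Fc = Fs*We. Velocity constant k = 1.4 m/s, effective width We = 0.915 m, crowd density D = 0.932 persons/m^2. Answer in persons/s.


1 - 0.266*D = 1 - 0.266*0.932 = 0.75209
Fs = 0.75209 * 1.4 * 0.932 = 0.98132 persons/(s*m)
Fc = 0.98132 * 0.915 = 0.89791 persons/s

0.89791 persons/s


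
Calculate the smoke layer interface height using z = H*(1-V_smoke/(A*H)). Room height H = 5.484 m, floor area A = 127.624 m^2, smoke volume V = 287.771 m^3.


V/(A*H) = 0.41117
1 - 0.41117 = 0.58883
z = 5.484 * 0.58883 = 3.2292 m

3.2292 m


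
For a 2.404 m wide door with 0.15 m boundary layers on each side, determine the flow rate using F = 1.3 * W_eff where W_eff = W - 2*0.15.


W_eff = 2.404 - 0.30 = 2.104 m
F = 1.3 * 2.104 = 2.7352 persons/s

2.7352 persons/s


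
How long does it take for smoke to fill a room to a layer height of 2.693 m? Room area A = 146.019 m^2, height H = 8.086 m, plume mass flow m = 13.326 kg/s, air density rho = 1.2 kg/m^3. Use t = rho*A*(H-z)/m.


H - z = 5.393 m
t = 1.2 * 146.019 * 5.393 / 13.326 = 70.912 s

70.912 s


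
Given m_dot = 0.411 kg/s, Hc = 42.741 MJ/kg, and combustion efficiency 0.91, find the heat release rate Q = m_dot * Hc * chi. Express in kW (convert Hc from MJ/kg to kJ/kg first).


Hc = 42.741 MJ/kg = 42.741 * 1000 kJ/kg = 42741 kJ/kg
Q = 0.411 kg/s * 42741 kJ/kg * 0.91 = 15986 kW

15986 kW


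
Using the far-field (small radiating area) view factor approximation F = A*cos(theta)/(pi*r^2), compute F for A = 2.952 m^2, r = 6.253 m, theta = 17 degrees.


cos(17 deg) = 0.95630
pi*r^2 = 122.84
F = 2.952 * 0.95630 / 122.84 = 0.022982

0.022982


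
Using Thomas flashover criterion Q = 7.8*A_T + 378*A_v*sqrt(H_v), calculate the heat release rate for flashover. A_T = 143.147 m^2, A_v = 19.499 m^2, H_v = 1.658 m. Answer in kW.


7.8*A_T = 1116.5
sqrt(H_v) = 1.2876
378*A_v*sqrt(H_v) = 9490.7
Q = 1116.5 + 9490.7 = 10607 kW

10607 kW


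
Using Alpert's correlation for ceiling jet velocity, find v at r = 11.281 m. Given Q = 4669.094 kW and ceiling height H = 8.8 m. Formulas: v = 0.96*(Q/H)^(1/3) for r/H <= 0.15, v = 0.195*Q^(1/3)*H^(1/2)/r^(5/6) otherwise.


r/H = 11.281 / 8.8 = 1.2819
r/H > 0.15, so v = 0.195*Q^(1/3)*H^(1/2)/r^(5/6)
Q^(1/3) = 16.714
H^(1/2) = 2.9665
r^(5/6) = 7.5328
v = 0.195 * 16.714 * 2.9665 / 7.5328 = 1.2835 m/s

1.2835 m/s


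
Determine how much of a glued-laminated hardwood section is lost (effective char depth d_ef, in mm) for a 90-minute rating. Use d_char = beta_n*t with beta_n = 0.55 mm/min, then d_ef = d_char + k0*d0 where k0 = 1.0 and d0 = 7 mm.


d_char = 0.55 * 90 = 49.5 mm
d_ef = 49.5 + 1.0*7 = 56.5 mm

56.5 mm


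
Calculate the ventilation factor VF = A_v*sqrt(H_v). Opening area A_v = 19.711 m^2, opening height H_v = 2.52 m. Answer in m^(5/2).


sqrt(H_v) = 1.5875
VF = 19.711 * 1.5875 = 31.290 m^(5/2)

31.290 m^(5/2)


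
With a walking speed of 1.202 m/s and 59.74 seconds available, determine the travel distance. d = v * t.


d = 1.202 * 59.74 = 71.807 m

71.807 m


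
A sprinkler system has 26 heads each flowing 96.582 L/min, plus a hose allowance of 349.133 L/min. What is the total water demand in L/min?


Sprinkler demand = 26 * 96.582 = 2511.132 L/min
Total = 2511.132 + 349.133 = 2860.265 L/min

2860.265 L/min


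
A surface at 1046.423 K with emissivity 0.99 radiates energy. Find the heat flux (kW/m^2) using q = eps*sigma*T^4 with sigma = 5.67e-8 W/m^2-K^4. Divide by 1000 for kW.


T^4 = 1.1990e+12
q = 0.99 * 5.67e-8 * 1.1990e+12 / 1000 = 67.305 kW/m^2

67.305 kW/m^2


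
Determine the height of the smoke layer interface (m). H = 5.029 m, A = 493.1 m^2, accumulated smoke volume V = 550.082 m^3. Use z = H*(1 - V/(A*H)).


V/(A*H) = 0.22183
1 - 0.22183 = 0.77817
z = 5.029 * 0.77817 = 3.9134 m

3.9134 m


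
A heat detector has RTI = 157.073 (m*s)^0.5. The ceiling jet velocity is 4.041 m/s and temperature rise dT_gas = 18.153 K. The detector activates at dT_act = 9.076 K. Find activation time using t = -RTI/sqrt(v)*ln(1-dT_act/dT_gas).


dT_act/dT_gas = 0.49997
ln(1 - 0.49997) = -0.69309
t = -157.073 / sqrt(4.041) * -0.69309 = 54.156 s

54.156 s


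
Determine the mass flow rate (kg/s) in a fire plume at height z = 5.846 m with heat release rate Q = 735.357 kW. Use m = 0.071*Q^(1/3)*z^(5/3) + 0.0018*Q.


Q^(1/3) = 9.0261
z^(5/3) = 18.971
First term = 0.071 * 9.0261 * 18.971 = 12.158
Second term = 0.0018 * 735.357 = 1.3236
m = 13.481 kg/s

13.481 kg/s


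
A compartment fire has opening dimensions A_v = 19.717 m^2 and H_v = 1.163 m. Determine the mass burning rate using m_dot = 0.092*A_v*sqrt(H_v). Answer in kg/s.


sqrt(H_v) = 1.0784
m_dot = 0.092 * 19.717 * 1.0784 = 1.9562 kg/s

1.9562 kg/s


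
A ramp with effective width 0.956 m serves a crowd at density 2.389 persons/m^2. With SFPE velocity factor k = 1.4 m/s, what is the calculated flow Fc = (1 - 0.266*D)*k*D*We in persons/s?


1 - 0.266*D = 1 - 0.266*2.389 = 0.36453
Fs = 0.36453 * 1.4 * 2.389 = 1.2192 persons/(s*m)
Fc = 1.2192 * 0.956 = 1.1655 persons/s

1.1655 persons/s


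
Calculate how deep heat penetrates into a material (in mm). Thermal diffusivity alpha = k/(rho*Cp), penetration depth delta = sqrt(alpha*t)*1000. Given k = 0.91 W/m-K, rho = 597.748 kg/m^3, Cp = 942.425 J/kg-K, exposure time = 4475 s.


alpha = 0.91 / (597.748 * 942.425) = 1.6154e-06 m^2/s
alpha * t = 0.0072289
delta = sqrt(0.0072289) * 1000 = 85.023 mm

85.023 mm


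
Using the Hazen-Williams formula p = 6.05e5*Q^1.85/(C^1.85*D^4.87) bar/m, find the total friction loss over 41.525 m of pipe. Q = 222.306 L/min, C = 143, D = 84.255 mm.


Q^1.85 = 21971
C^1.85 = 9713.4
D^4.87 = 2.3859e+09
p/m = 0.00057358 bar/m
p_total = 0.00057358 * 41.525 = 0.023818 bar

0.023818 bar


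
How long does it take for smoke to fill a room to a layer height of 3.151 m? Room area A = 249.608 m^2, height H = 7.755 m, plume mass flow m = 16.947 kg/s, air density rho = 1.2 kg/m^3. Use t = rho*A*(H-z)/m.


H - z = 4.604 m
t = 1.2 * 249.608 * 4.604 / 16.947 = 81.373 s

81.373 s


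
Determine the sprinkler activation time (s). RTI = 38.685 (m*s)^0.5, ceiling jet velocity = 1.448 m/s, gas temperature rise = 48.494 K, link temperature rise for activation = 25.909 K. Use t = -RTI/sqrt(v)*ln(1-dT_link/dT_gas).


dT_link/dT_gas = 0.53427
ln(1 - 0.53427) = -0.76415
t = -38.685 / sqrt(1.448) * -0.76415 = 24.566 s

24.566 s


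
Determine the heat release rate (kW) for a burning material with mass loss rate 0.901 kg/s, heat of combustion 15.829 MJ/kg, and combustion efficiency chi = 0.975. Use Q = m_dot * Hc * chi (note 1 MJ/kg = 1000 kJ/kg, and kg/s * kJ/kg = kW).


Hc = 15.829 MJ/kg = 15.829 * 1000 kJ/kg = 15829 kJ/kg
Q = 0.901 kg/s * 15829 kJ/kg * 0.975 = 13905 kW

13905 kW


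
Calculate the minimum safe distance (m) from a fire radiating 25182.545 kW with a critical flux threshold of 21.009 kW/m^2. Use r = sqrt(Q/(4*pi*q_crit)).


4*pi*q_crit = 264.01
Q/(4*pi*q_crit) = 95.386
r = sqrt(95.386) = 9.7666 m

9.7666 m


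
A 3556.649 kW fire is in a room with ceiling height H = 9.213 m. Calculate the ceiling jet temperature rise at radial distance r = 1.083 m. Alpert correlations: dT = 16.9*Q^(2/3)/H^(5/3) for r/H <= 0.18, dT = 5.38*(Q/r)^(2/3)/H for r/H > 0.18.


r/H = 1.083 / 9.213 = 0.11755
r/H <= 0.18, so dT = 16.9*Q^(2/3)/H^(5/3)
Q^(2/3) = 233.00
H^(5/3) = 40.489
dT = 16.9 * 233.00 / 40.489 = 97.255 K

97.255 K


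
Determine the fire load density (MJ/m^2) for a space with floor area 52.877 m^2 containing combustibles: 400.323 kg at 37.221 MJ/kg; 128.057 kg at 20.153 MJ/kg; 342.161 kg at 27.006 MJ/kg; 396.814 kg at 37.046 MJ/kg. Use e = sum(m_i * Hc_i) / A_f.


Total energy = 400.323*37.221 + 128.057*20.153 + 342.161*27.006 + 396.814*37.046
= 14900.42 + 2580.733 + 9240.400 + 14700.37
= 41421.93 MJ
e = 41421.93 / 52.877 = 783.36 MJ/m^2

783.36 MJ/m^2


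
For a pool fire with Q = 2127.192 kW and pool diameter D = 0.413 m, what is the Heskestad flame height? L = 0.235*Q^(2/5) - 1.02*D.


Q^(2/5) = 21.435
0.235 * Q^(2/5) = 5.0372
1.02 * D = 0.42126
L = 4.6160 m

4.6160 m


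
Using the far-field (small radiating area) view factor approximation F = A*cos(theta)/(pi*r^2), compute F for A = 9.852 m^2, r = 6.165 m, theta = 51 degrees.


cos(51 deg) = 0.62932
pi*r^2 = 119.40
F = 9.852 * 0.62932 / 119.40 = 0.051925

0.051925


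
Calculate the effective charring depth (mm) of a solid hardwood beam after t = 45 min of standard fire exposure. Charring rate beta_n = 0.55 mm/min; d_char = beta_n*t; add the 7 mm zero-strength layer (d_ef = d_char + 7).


d_char = 0.55 * 45 = 24.75 mm
d_ef = 24.75 + 1.0*7 = 31.75 mm

31.75 mm


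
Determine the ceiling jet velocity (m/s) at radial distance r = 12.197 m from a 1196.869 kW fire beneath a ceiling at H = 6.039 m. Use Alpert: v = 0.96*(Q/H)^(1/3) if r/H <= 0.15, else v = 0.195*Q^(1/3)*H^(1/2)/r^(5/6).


r/H = 12.197 / 6.039 = 2.0197
r/H > 0.15, so v = 0.195*Q^(1/3)*H^(1/2)/r^(5/6)
Q^(1/3) = 10.617
H^(1/2) = 2.4574
r^(5/6) = 8.0392
v = 0.195 * 10.617 * 2.4574 / 8.0392 = 0.63288 m/s

0.63288 m/s


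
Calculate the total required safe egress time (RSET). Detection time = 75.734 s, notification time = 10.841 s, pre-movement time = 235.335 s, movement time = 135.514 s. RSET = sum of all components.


Total = 75.734 + 10.841 + 235.335 + 135.514 = 457.424 s

457.424 s


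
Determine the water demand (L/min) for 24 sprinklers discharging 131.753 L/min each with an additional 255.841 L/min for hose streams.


Sprinkler demand = 24 * 131.753 = 3162.072 L/min
Total = 3162.072 + 255.841 = 3417.913 L/min

3417.913 L/min


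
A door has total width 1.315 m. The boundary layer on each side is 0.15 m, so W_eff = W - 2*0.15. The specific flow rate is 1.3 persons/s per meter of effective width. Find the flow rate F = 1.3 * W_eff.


W_eff = 1.315 - 0.30 = 1.015 m
F = 1.3 * 1.015 = 1.3195 persons/s

1.3195 persons/s


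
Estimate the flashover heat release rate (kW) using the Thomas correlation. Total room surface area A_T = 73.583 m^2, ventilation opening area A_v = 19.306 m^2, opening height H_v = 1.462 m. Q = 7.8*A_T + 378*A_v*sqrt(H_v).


7.8*A_T = 573.95
sqrt(H_v) = 1.2091
378*A_v*sqrt(H_v) = 8823.8
Q = 573.95 + 8823.8 = 9397.8 kW

9397.8 kW


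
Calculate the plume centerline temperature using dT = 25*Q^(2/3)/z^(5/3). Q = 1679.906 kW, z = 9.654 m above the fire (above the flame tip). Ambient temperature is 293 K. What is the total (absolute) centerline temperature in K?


Q^(2/3) = 141.32
z^(5/3) = 43.770
dT = 25 * 141.32 / 43.770 = 80.714 K
T = 293 + 80.714 = 373.71 K

373.71 K


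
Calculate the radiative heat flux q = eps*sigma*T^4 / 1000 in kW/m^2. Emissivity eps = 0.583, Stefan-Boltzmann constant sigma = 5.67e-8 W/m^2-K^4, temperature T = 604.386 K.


T^4 = 1.3343e+11
q = 0.583 * 5.67e-8 * 1.3343e+11 / 1000 = 4.4107 kW/m^2

4.4107 kW/m^2


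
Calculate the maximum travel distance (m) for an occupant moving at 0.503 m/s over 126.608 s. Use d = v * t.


d = 0.503 * 126.608 = 63.684 m

63.684 m


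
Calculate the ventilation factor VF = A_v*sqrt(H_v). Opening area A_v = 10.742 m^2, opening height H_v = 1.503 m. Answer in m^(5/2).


sqrt(H_v) = 1.2260
VF = 10.742 * 1.2260 = 13.169 m^(5/2)

13.169 m^(5/2)


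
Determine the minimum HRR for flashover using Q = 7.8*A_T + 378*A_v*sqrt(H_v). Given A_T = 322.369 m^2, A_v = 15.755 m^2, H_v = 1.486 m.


7.8*A_T = 2514.5
sqrt(H_v) = 1.2190
378*A_v*sqrt(H_v) = 7259.7
Q = 2514.5 + 7259.7 = 9774.2 kW

9774.2 kW


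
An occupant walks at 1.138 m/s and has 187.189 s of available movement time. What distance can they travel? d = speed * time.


d = 1.138 * 187.189 = 213.02 m

213.02 m


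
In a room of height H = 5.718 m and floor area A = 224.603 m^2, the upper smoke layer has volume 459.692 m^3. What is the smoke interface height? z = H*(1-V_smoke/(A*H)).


V/(A*H) = 0.35794
1 - 0.35794 = 0.64206
z = 5.718 * 0.64206 = 3.6713 m

3.6713 m


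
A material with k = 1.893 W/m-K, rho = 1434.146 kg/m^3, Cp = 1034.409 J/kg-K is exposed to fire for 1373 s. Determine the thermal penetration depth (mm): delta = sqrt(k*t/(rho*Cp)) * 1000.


alpha = 1.893 / (1434.146 * 1034.409) = 1.2760e-06 m^2/s
alpha * t = 0.0017520
delta = sqrt(0.0017520) * 1000 = 41.857 mm

41.857 mm


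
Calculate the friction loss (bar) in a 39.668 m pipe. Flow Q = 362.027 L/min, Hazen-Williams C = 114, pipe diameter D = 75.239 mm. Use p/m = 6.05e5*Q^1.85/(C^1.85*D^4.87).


Q^1.85 = 54159
C^1.85 = 6386.7
D^4.87 = 1.3749e+09
p/m = 0.0037314 bar/m
p_total = 0.0037314 * 39.668 = 0.14802 bar

0.14802 bar


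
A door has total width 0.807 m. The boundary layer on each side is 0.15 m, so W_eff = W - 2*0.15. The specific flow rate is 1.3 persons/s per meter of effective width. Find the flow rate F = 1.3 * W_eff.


W_eff = 0.807 - 0.30 = 0.507 m
F = 1.3 * 0.507 = 0.65910 persons/s

0.65910 persons/s


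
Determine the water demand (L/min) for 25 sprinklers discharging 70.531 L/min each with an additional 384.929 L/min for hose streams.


Sprinkler demand = 25 * 70.531 = 1763.275 L/min
Total = 1763.275 + 384.929 = 2148.204 L/min

2148.204 L/min


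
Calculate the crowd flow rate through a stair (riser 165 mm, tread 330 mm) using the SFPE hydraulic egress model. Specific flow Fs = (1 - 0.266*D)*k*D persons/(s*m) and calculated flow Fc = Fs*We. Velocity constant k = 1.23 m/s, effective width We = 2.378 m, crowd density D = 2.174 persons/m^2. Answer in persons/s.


1 - 0.266*D = 1 - 0.266*2.174 = 0.42172
Fs = 0.42172 * 1.23 * 2.174 = 1.1277 persons/(s*m)
Fc = 1.1277 * 2.378 = 2.6816 persons/s

2.6816 persons/s


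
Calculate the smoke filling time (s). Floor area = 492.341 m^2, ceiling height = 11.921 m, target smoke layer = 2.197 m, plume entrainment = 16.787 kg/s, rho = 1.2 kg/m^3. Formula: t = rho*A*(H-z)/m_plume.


H - z = 9.724 m
t = 1.2 * 492.341 * 9.724 / 16.787 = 342.23 s

342.23 s


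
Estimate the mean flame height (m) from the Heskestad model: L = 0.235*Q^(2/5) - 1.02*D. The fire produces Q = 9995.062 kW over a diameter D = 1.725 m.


Q^(2/5) = 39.803
0.235 * Q^(2/5) = 9.3537
1.02 * D = 1.7595
L = 7.5942 m

7.5942 m


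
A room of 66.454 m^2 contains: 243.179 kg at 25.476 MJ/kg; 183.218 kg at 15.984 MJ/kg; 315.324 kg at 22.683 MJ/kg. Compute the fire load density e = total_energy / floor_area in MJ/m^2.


Total energy = 243.179*25.476 + 183.218*15.984 + 315.324*22.683
= 6195.228 + 2928.557 + 7152.494
= 16276.28 MJ
e = 16276.28 / 66.454 = 244.93 MJ/m^2

244.93 MJ/m^2


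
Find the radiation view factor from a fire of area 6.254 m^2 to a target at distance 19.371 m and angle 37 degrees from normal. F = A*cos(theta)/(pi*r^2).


cos(37 deg) = 0.79864
pi*r^2 = 1178.8
F = 6.254 * 0.79864 / 1178.8 = 0.0042369

0.0042369


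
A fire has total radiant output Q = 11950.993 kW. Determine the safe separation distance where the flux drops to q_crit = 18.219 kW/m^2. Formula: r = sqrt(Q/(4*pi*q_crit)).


4*pi*q_crit = 228.95
Q/(4*pi*q_crit) = 52.200
r = sqrt(52.200) = 7.2249 m

7.2249 m


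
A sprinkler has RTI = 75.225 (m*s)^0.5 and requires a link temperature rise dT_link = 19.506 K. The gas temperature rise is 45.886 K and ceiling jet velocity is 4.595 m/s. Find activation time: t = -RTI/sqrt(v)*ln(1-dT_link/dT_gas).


dT_link/dT_gas = 0.42510
ln(1 - 0.42510) = -0.55355
t = -75.225 / sqrt(4.595) * -0.55355 = 19.426 s

19.426 s


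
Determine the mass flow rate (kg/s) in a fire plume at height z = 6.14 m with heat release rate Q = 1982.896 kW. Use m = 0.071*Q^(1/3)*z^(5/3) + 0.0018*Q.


Q^(1/3) = 12.563
z^(5/3) = 20.588
First term = 0.071 * 12.563 * 20.588 = 18.364
Second term = 0.0018 * 1982.896 = 3.5692
m = 21.933 kg/s

21.933 kg/s


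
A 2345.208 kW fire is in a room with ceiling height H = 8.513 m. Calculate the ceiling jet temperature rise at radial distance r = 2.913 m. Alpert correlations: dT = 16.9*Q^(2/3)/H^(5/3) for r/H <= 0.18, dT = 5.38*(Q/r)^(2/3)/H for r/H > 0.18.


r/H = 2.913 / 8.513 = 0.34218
r/H > 0.18, so dT = 5.38*(Q/r)^(2/3)/H
Q/r = 805.08
(Q/r)^(2/3) = 86.542
dT = 5.38 * 86.542 / 8.513 = 54.692 K

54.692 K


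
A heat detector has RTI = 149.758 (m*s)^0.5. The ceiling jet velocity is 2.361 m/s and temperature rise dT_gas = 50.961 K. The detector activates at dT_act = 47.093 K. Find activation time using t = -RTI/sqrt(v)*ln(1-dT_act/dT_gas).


dT_act/dT_gas = 0.92410
ln(1 - 0.92410) = -2.5783
t = -149.758 / sqrt(2.361) * -2.5783 = 251.29 s

251.29 s


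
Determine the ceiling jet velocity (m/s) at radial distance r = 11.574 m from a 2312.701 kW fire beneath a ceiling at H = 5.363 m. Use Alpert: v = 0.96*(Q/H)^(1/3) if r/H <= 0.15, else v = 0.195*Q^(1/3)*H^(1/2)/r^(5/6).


r/H = 11.574 / 5.363 = 2.1581
r/H > 0.15, so v = 0.195*Q^(1/3)*H^(1/2)/r^(5/6)
Q^(1/3) = 13.224
H^(1/2) = 2.3158
r^(5/6) = 7.6955
v = 0.195 * 13.224 * 2.3158 / 7.6955 = 0.77602 m/s

0.77602 m/s


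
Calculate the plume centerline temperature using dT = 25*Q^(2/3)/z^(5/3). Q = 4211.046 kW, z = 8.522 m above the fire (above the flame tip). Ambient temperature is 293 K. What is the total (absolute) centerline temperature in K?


Q^(2/3) = 260.77
z^(5/3) = 35.555
dT = 25 * 260.77 / 35.555 = 183.36 K
T = 293 + 183.36 = 476.36 K

476.36 K


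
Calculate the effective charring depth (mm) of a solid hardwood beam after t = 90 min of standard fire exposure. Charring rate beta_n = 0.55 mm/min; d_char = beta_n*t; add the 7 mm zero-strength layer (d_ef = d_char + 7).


d_char = 0.55 * 90 = 49.5 mm
d_ef = 49.5 + 1.0*7 = 56.5 mm

56.5 mm


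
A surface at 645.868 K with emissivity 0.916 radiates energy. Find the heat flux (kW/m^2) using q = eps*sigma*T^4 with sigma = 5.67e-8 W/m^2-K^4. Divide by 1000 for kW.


T^4 = 1.7401e+11
q = 0.916 * 5.67e-8 * 1.7401e+11 / 1000 = 9.0376 kW/m^2

9.0376 kW/m^2


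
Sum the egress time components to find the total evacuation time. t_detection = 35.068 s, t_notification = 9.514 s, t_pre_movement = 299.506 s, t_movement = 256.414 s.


Total = 35.068 + 9.514 + 299.506 + 256.414 = 600.502 s

600.502 s


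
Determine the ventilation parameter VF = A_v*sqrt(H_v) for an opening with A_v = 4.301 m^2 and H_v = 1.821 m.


sqrt(H_v) = 1.3494
VF = 4.301 * 1.3494 = 5.8040 m^(5/2)

5.8040 m^(5/2)


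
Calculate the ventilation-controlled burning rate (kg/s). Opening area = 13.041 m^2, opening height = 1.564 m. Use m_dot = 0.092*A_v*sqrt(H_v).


sqrt(H_v) = 1.2506
m_dot = 0.092 * 13.041 * 1.2506 = 1.5004 kg/s

1.5004 kg/s


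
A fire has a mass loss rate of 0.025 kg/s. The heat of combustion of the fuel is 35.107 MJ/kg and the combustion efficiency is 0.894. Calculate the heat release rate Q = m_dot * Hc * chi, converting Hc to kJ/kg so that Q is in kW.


Hc = 35.107 MJ/kg = 35.107 * 1000 kJ/kg = 35107 kJ/kg
Q = 0.025 kg/s * 35107 kJ/kg * 0.894 = 784.64 kW

784.64 kW


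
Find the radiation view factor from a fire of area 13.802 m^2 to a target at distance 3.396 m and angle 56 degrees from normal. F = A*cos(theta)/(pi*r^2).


cos(56 deg) = 0.55919
pi*r^2 = 36.231
F = 13.802 * 0.55919 / 36.231 = 0.21302

0.21302


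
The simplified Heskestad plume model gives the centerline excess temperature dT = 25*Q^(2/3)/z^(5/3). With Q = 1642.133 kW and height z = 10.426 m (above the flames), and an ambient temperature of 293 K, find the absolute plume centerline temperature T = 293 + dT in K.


Q^(2/3) = 139.19
z^(5/3) = 49.758
dT = 25 * 139.19 / 49.758 = 69.933 K
T = 293 + 69.933 = 362.93 K

362.93 K


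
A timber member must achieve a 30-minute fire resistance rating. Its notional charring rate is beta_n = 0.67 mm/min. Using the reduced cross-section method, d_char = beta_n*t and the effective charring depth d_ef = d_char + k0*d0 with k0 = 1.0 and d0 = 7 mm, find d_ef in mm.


d_char = 0.67 * 30 = 20.1 mm
d_ef = 20.1 + 1.0*7 = 27.1 mm

27.1 mm


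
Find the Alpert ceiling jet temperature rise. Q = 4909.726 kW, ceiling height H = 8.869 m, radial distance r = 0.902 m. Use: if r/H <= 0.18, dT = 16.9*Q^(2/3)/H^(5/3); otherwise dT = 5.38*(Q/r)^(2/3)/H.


r/H = 0.902 / 8.869 = 0.10170
r/H <= 0.18, so dT = 16.9*Q^(2/3)/H^(5/3)
Q^(2/3) = 288.87
H^(5/3) = 38.001
dT = 16.9 * 288.87 / 38.001 = 128.47 K

128.47 K


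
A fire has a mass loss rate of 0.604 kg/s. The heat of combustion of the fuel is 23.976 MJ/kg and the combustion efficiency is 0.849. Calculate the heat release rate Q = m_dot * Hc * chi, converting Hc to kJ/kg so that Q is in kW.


Hc = 23.976 MJ/kg = 23.976 * 1000 kJ/kg = 23976 kJ/kg
Q = 0.604 kg/s * 23976 kJ/kg * 0.849 = 12295 kW

12295 kW


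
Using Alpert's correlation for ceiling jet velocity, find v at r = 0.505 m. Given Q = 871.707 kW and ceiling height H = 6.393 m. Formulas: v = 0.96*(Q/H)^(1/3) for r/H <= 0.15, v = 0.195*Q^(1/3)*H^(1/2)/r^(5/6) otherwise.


r/H = 0.505 / 6.393 = 0.078993
r/H <= 0.15, so v = 0.96*(Q/H)^(1/3)
Q/H = 136.35
(Q/H)^(1/3) = 5.1470
v = 0.96 * 5.1470 = 4.9411 m/s

4.9411 m/s


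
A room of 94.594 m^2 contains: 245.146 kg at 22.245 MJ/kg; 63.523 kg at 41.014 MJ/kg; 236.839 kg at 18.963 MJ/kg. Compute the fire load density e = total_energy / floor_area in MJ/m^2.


Total energy = 245.146*22.245 + 63.523*41.014 + 236.839*18.963
= 5453.273 + 2605.332 + 4491.178
= 12549.78 MJ
e = 12549.78 / 94.594 = 132.67 MJ/m^2

132.67 MJ/m^2


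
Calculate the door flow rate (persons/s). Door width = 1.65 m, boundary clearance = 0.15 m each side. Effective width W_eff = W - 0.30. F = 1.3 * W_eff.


W_eff = 1.65 - 0.30 = 1.35 m
F = 1.3 * 1.35 = 1.755 persons/s

1.755 persons/s


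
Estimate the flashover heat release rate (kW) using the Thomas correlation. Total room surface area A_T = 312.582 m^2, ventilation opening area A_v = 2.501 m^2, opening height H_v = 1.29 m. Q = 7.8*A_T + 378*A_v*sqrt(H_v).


7.8*A_T = 2438.1
sqrt(H_v) = 1.1358
378*A_v*sqrt(H_v) = 1073.7
Q = 2438.1 + 1073.7 = 3511.9 kW

3511.9 kW


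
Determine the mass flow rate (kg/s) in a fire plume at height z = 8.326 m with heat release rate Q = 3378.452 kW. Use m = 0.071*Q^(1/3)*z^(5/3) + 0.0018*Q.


Q^(1/3) = 15.005
z^(5/3) = 34.203
First term = 0.071 * 15.005 * 34.203 = 36.438
Second term = 0.0018 * 3378.452 = 6.0812
m = 42.520 kg/s

42.520 kg/s


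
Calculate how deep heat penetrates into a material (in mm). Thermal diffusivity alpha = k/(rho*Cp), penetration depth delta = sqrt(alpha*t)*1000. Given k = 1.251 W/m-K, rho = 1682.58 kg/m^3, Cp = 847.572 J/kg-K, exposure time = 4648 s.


alpha = 1.251 / (1682.58 * 847.572) = 8.7721e-07 m^2/s
alpha * t = 0.0040773
delta = sqrt(0.0040773) * 1000 = 63.854 mm

63.854 mm


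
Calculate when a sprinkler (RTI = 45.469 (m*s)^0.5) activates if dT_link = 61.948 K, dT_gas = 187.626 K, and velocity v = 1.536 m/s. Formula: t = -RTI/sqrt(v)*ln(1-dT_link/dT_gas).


dT_link/dT_gas = 0.33017
ln(1 - 0.33017) = -0.40073
t = -45.469 / sqrt(1.536) * -0.40073 = 14.702 s

14.702 s


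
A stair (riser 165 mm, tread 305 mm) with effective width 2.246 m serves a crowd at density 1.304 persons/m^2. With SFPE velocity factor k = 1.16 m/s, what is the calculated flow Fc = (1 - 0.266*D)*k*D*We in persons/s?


1 - 0.266*D = 1 - 0.266*1.304 = 0.65314
Fs = 0.65314 * 1.16 * 1.304 = 0.98796 persons/(s*m)
Fc = 0.98796 * 2.246 = 2.2190 persons/s

2.2190 persons/s


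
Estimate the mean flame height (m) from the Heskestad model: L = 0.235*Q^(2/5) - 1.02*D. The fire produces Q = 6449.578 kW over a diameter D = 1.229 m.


Q^(2/5) = 33.405
0.235 * Q^(2/5) = 7.8502
1.02 * D = 1.2536
L = 6.5966 m

6.5966 m


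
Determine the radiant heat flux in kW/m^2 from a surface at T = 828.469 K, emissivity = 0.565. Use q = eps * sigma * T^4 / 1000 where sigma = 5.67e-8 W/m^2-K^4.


T^4 = 4.7109e+11
q = 0.565 * 5.67e-8 * 4.7109e+11 / 1000 = 15.092 kW/m^2

15.092 kW/m^2


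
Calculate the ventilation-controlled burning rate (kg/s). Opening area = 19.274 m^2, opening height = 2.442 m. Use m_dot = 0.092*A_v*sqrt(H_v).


sqrt(H_v) = 1.5627
m_dot = 0.092 * 19.274 * 1.5627 = 2.7710 kg/s

2.7710 kg/s


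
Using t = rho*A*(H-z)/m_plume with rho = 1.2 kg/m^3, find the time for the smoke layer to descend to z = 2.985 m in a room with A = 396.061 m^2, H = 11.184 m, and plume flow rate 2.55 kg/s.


H - z = 8.199 m
t = 1.2 * 396.061 * 8.199 / 2.55 = 1528.1 s

1528.1 s


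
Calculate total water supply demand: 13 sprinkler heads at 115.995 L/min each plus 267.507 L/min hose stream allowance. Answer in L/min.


Sprinkler demand = 13 * 115.995 = 1507.935 L/min
Total = 1507.935 + 267.507 = 1775.442 L/min

1775.442 L/min


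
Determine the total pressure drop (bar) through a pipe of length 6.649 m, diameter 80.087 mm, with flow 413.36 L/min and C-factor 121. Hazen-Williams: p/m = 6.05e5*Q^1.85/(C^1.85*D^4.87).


Q^1.85 = 69216
C^1.85 = 7131.0
D^4.87 = 1.8636e+09
p/m = 0.0031511 bar/m
p_total = 0.0031511 * 6.649 = 0.020952 bar

0.020952 bar


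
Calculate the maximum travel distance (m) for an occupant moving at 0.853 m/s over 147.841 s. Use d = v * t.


d = 0.853 * 147.841 = 126.11 m

126.11 m


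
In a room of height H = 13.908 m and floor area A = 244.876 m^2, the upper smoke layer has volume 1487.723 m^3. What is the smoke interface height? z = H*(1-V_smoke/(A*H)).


V/(A*H) = 0.43683
1 - 0.43683 = 0.56317
z = 13.908 * 0.56317 = 7.8326 m

7.8326 m


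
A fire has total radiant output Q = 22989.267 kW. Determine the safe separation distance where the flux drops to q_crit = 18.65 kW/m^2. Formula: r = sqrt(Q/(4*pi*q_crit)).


4*pi*q_crit = 234.36
Q/(4*pi*q_crit) = 98.093
r = sqrt(98.093) = 9.9042 m

9.9042 m


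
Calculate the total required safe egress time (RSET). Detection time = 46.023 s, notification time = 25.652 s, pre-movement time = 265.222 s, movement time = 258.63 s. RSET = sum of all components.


Total = 46.023 + 25.652 + 265.222 + 258.63 = 595.527 s

595.527 s


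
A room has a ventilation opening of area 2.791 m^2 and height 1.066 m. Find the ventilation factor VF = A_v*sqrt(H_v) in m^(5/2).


sqrt(H_v) = 1.0325
VF = 2.791 * 1.0325 = 2.8816 m^(5/2)

2.8816 m^(5/2)


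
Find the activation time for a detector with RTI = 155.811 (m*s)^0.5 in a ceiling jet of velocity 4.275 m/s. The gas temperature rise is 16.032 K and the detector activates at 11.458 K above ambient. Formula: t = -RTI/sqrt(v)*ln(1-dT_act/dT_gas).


dT_act/dT_gas = 0.71470
ln(1 - 0.71470) = -1.2542
t = -155.811 / sqrt(4.275) * -1.2542 = 94.514 s

94.514 s


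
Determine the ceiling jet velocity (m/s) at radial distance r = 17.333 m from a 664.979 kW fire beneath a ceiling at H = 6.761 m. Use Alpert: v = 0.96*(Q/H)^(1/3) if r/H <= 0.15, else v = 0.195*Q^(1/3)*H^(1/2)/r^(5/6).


r/H = 17.333 / 6.761 = 2.5637
r/H > 0.15, so v = 0.195*Q^(1/3)*H^(1/2)/r^(5/6)
Q^(1/3) = 8.7284
H^(1/2) = 2.6002
r^(5/6) = 10.774
v = 0.195 * 8.7284 * 2.6002 / 10.774 = 0.41075 m/s

0.41075 m/s


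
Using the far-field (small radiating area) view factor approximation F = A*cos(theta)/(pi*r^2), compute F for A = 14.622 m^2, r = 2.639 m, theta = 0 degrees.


cos(0 deg) = 1
pi*r^2 = 21.879
F = 14.622 * 1 / 21.879 = 0.66831

0.66831


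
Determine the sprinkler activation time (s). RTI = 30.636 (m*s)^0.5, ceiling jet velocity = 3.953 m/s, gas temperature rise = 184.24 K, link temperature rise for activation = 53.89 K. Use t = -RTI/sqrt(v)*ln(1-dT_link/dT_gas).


dT_link/dT_gas = 0.29250
ln(1 - 0.29250) = -0.34602
t = -30.636 / sqrt(3.953) * -0.34602 = 5.3317 s

5.3317 s


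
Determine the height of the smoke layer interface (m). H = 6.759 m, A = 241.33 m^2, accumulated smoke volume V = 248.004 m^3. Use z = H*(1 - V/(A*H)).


V/(A*H) = 0.15204
1 - 0.15204 = 0.84796
z = 6.759 * 0.84796 = 5.7313 m

5.7313 m
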